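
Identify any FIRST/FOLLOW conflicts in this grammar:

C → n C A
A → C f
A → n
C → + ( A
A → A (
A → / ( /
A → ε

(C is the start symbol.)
A FIRST/FOLLOW conflict occurs when a non-terminal N has a nullable alternative N → β (β ⇒* ε) and another alternative N → α with FIRST(α) ∩ FOLLOW(N) ≠ ∅: on such a lookahead the parser cannot decide between expanding α and letting N vanish via β.

Nullable non-terminals: A.
FIRST sets used below: FIRST(C) = { '+', 'n' }, FIRST(A) = { '(', '+', '/', 'n', ε }

A: nullable alternative(s) A → ε; FOLLOW(A) = { $, '(', '+', '/', 'f', 'n' }
  A → C f: FIRST \ {ε} = { '+', 'n' } — overlaps FOLLOW(A) on { '+', 'n' }: CONFLICT
  A → n: FIRST \ {ε} = { 'n' } — overlaps FOLLOW(A) on { 'n' }: CONFLICT
  A → A (: FIRST \ {ε} = { '(', '+', '/', 'n' } — overlaps FOLLOW(A) on { '(', '+', '/', 'n' }: CONFLICT
  A → / ( /: FIRST \ {ε} = { '/' } — overlaps FOLLOW(A) on { '/' }: CONFLICT
  A → ε: FIRST \ {ε} = { } — this is the only nullable alternative, skip

C has no nullable alternative, so no FIRST/FOLLOW check is needed there.

So the grammar has 4 FIRST/FOLLOW conflicts (marked CONFLICT above).

Answer: Yes. A → C f with FOLLOW(A) on { '+', 'n' }; A → n with FOLLOW(A) on { 'n' }; A → A '(' with FOLLOW(A) on { '(', '+', '/', 'n' }; A → '/' '(' '/' with FOLLOW(A) on { '/' }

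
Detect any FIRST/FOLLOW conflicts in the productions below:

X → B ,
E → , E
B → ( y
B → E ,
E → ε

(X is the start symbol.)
Yes. E → ',' E with FOLLOW(E) on { ',' }

A FIRST/FOLLOW conflict occurs when a non-terminal N has a nullable alternative N → β (β ⇒* ε) and another alternative N → α with FIRST(α) ∩ FOLLOW(N) ≠ ∅: on such a lookahead the parser cannot decide between expanding α and letting N vanish via β.

Nullable non-terminals: E.

E: nullable alternative(s) E → ε; FOLLOW(E) = { ',' }
  E → , E: FIRST \ {ε} = { ',' } — overlaps FOLLOW(E) on { ',' }: CONFLICT
  E → ε: FIRST \ {ε} = { } — this is the only nullable alternative, skip

B, X have no nullable alternative, so no FIRST/FOLLOW check is needed there.

So the grammar has 1 FIRST/FOLLOW conflict (marked CONFLICT above).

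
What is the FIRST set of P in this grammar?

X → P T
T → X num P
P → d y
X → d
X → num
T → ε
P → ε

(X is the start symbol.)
{ 'd', ε }

From P → d y:
  - d is a terminal: add 'd' and stop
From P → ε:
  - ε-production, so ε ∈ FIRST(P)

Collecting: FIRST(P) = { 'd', ε }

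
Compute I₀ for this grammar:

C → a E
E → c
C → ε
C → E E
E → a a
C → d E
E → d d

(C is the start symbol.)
First, augment the grammar with C' → C
I₀ = CLOSURE({ [C' → . C] }):
  [C' → . C] has the dot before C: add [C → . a E], [C → .], [C → . E E], [C → . d E]
  [C → . E E] has the dot before E: add [E → . c], [E → . a a], [E → . d d]
No further items can be added.

I₀ = { [C → . E E], [C → . a E], [C → . d E], [C → .], [C' → . C], [E → . a a], [E → . c], [E → . d d] }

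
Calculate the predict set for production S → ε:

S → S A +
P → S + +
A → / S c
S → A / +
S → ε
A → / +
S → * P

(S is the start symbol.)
PREDICT(S → ε) = (FIRST(RHS) \ {ε}) ∪ (FOLLOW(S) if ε ∈ FIRST(RHS), i.e. RHS ⇒* ε)
The right-hand side is ε (FIRST(ε) = { ε }), so the predict set is FOLLOW(S) = { $, '+', '/', 'c' }
PREDICT(S → ε) = { $, '+', '/', 'c' }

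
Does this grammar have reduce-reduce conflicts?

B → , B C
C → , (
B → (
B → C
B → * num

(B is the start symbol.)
Yes — I6: [B → ( .] vs [C → , ( .]

Augment with B' → B and build the canonical LR(0) collection (I0 = CLOSURE({[B' → . B]}), then GOTO on every symbol after a dot until no new states appear). It has 12 states:
  I0: { [B → . (], [B → . * num], [B → . , B C], [B → . C], [B' → . B], [C → . , (] }  — shift
  I1: { [B → ( .] }  — reduce
  I2: { [B → * . num] }  — shift
  I3: { [B → , . B C], [B → . (], [B → . * num], [B → . , B C], [B → . C], [C → , . (], [C → . , (] }  — shift
  I4: { [B' → B .] }  — accept
  I5: { [B → C .] }  — reduce
  I6: { [B → ( .], [C → , ( .] }  — 2 reduces
  I7: { [B → , B . C], [C → . , (] }  — shift
  I8: { [C → , . (] }  — shift
  I9: { [B → , B C .] }  — reduce
  I10: { [C → , ( .] }  — reduce
  I11: { [B → * num .] }  — reduce

I6 contains complete items [B → ( .], [C → , ( .] — reduce-reduce conflict.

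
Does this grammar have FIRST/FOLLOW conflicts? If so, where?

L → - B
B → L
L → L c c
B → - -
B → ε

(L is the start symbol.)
A FIRST/FOLLOW conflict occurs when a non-terminal N has a nullable alternative N → β (β ⇒* ε) and another alternative N → α with FIRST(α) ∩ FOLLOW(N) ≠ ∅: on such a lookahead the parser cannot decide between expanding α and letting N vanish via β.

Nullable non-terminals: B.
FIRST sets used below: FIRST(L) = { '-' }

B: nullable alternative(s) B → ε; FOLLOW(B) = { $, 'c' }
  B → L: FIRST \ {ε} = { '-' } — disjoint from FOLLOW(B)
  B → - -: FIRST \ {ε} = { '-' } — disjoint from FOLLOW(B)
  B → ε: FIRST \ {ε} = { } — this is the only nullable alternative, skip

L has no nullable alternative, so no FIRST/FOLLOW check is needed there.

No FIRST/FOLLOW conflicts found.

Answer: No FIRST/FOLLOW conflicts.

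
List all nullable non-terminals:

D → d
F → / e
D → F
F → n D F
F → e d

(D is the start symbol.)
There are no ε-productions, so no non-terminal can derive ε.
No non-terminals are nullable.

Answer: None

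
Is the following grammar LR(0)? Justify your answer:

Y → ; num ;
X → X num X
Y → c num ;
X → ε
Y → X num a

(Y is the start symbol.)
No. Shift-reduce conflict between [X → .] and [Y → . ; num ;]

A grammar is LR(0) if no state in the canonical LR(0) collection has:
  - both a shift item (dot before a terminal) and a complete item (shift-reduce conflict), or
  - two or more complete items (reduce-reduce conflict; the accept item [Y' → Y .] counts as a complete item here).

Augment with Y' → Y and build the canonical LR(0) collection (I0 = CLOSURE({[Y' → . Y]}), then GOTO on every symbol after a dot until no new states appear). It has 13 states:
  I0: { [X → . X num X], [X → .], [Y → . ; num ;], [Y → . X num a], [Y → . c num ;], [Y' → . Y] }  — shift, reduce
  I1: { [Y → ; . num ;] }  — shift
  I2: { [X → X . num X], [Y → X . num a] }  — shift
  I3: { [Y' → Y .] }  — accept
  I4: { [Y → c . num ;] }  — shift
  I5: { [Y → c num . ;] }  — shift
  I6: { [Y → c num ; .] }  — reduce
  I7: { [X → . X num X], [X → .], [X → X num . X], [Y → X num . a] }  — shift, reduce
  I8: { [X → X . num X], [X → X num X .] }  — shift, reduce
  I9: { [Y → X num a .] }  — reduce
  I10: { [X → . X num X], [X → .], [X → X num . X] }  — reduce
  I11: { [Y → ; num . ;] }  — shift
  I12: { [Y → ; num ; .] }  — reduce

Conflict in state I0:
  Shift-reduce conflict between [X → .] and [Y → . ; num ;]
So the grammar is NOT LR(0).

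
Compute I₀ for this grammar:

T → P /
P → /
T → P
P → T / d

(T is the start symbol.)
{ [P → . /], [P → . T / d], [T → . P /], [T → . P], [T' → . T] }

First, augment the grammar with T' → T
I₀ = CLOSURE({ [T' → . T] }):
  [T' → . T] has the dot before T: add [T → . P /], [T → . P]
  [T → . P /] has the dot before P: add [P → . /], [P → . T / d]
No further items can be added.

I₀ = { [P → . /], [P → . T / d], [T → . P /], [T → . P], [T' → . T] }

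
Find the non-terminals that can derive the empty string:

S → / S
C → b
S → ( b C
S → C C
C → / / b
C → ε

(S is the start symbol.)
{ 'C', 'S' }

A non-terminal is nullable if it can derive ε (the empty string): either it has an ε-production, or it has a production whose right-hand side consists entirely of nullable non-terminals.

ε-productions: C → ε
So C is immediately nullable.
S → C C: every symbol on the right is nullable, so S is nullable too.
Every non-terminal is now nullable.
Nullable = { 'C', 'S' }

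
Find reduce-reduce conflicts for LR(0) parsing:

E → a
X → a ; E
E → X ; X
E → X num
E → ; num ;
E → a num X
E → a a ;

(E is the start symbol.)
Augment with E' → E and build the canonical LR(0) collection (I0 = CLOSURE({[E' → . E]}), then GOTO on every symbol after a dot until no new states appear). It has 17 states:
  I0: { [E → . ; num ;], [E → . X ; X], [E → . X num], [E → . a a ;], [E → . a num X], [E → . a], [E' → . E], [X → . a ; E] }  — shift
  I1: { [E → ; . num ;] }  — shift
  I2: { [E' → E .] }  — accept
  I3: { [E → X . ; X], [E → X . num] }  — shift
  I4: { [E → a . a ;], [E → a . num X], [E → a .], [X → a . ; E] }  — shift, reduce
  I5: { [E → . ; num ;], [E → . X ; X], [E → . X num], [E → . a a ;], [E → . a num X], [E → . a], [X → . a ; E], [X → a ; . E] }  — shift
  I6: { [E → a a . ;] }  — shift
  I7: { [E → a num . X], [X → . a ; E] }  — shift
  I8: { [E → a num X .] }  — reduce
  I9: { [X → a . ; E] }  — shift
  I10: { [E → a a ; .] }  — reduce
  I11: { [X → a ; E .] }  — reduce
  I12: { [E → X ; . X], [X → . a ; E] }  — shift
  I13: { [E → X num .] }  — reduce
  I14: { [E → X ; X .] }  — reduce
  I15: { [E → ; num . ;] }  — shift
  I16: { [E → ; num ; .] }  — reduce

No state contains more than one complete item.

Answer: No reduce-reduce conflicts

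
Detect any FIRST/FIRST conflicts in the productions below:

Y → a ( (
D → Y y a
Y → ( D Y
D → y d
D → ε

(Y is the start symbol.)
No FIRST/FIRST conflicts.

FIRST sets of the non-terminals at (or reachable through a nullable prefix from) the front of some alternative:
  FIRST(Y) = { '(', 'a' }

Productions for Y:
  Y → a ( (: FIRST = { 'a' }
  Y → ( D Y: FIRST = { '(' }
Productions for D:
  D → Y y a: FIRST = { '(', 'a' }
  D → y d: FIRST = { 'y' }
  D → ε: FIRST = { ε }

All alternatives of each non-terminal have pairwise disjoint FIRST sets.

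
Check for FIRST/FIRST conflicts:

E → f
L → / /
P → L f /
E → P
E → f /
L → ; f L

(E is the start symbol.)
FIRST sets of the non-terminals at (or reachable through a nullable prefix from) the front of some alternative:
  FIRST(P) = { '/', ';' }

Productions for E:
  E → f: FIRST = { 'f' }
  E → P: FIRST = { '/', ';' }
  E → f /: FIRST = { 'f' }
Productions for L:
  L → / /: FIRST = { '/' }
  L → ; f L: FIRST = { ';' }
P has only one production, so no FIRST/FIRST conflict is possible there.

Conflict for E: E → f and E → f /
  Overlap: { 'f' }

Answer: Yes. E → f / E → f '/' on { 'f' }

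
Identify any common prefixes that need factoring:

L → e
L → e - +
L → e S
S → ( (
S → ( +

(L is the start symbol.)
Left-factoring is needed when two productions for the same non-terminal
share a common prefix on the right-hand side.

Productions for L:
  L → e
  L → e - +
  L → e S
Productions for S:
  S → ( (
  S → ( +

Found common prefix 'e' in productions for L
Found common prefix '(' in productions for S

Answer: Yes, L has productions with common prefix 'e'; S has productions with common prefix '('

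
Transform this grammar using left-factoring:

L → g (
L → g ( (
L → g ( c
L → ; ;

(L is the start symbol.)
Left-factoring transforms A → αβ₁ | αβ₂ into A → αA' and A' → β₁ | β₂
(α is the longest common prefix among the alternatives). Repeat until
no nonterminal has two alternatives with a common prefix.

Round 1: L has alternatives sharing prefix 'g ('. Introduce L': L → g ( L'
  Add: L' → ε
  Add: L' → (
  Add: L' → c

No remaining common prefixes — done.

Resulting grammar:
L → g ( L'
L' → ε
L' → (
L' → c
L → ; ;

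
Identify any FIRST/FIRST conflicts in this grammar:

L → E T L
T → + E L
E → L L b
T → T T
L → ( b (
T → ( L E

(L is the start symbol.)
A FIRST/FIRST conflict occurs when two productions N → α and N → β for the same non-terminal have FIRST(α) ∩ FIRST(β) ≠ ∅ (with ε ∈ FIRST of a nullable right-hand side, so two nullable alternatives also conflict).

FIRST sets of the non-terminals at (or reachable through a nullable prefix from) the front of some alternative:
  FIRST(E) = { '(' }
  FIRST(T) = { '(', '+' }

Productions for L:
  L → E T L: FIRST = { '(' }
  L → ( b (: FIRST = { '(' }
Productions for T:
  T → + E L: FIRST = { '+' }
  T → T T: FIRST = { '(', '+' }
  T → ( L E: FIRST = { '(' }
E has only one production, so no FIRST/FIRST conflict is possible there.

Conflict for L: L → E T L and L → ( b (
  Overlap: { '(' }
Conflict for T: T → + E L and T → T T
  Overlap: { '+' }
Conflict for T: T → T T and T → ( L E
  Overlap: { '(' }

Answer: Yes. L → E T L / L → '(' b '(' on { '(' }; T → '+' E L / T → T T on { '+' }; T → T T / T → '(' L E on { '(' }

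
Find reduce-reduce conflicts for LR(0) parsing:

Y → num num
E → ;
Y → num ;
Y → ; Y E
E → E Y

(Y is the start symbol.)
A reduce-reduce conflict occurs when an LR(0) state has two complete items [A → α .] and [B → β .] — both call for a reduction, and with no lookahead the parser cannot choose between them.

Augment with Y' → Y and build the canonical LR(0) collection (I0 = CLOSURE({[Y' → . Y]}), then GOTO on every symbol after a dot until no new states appear). It has 10 states:
  I0: { [Y → . ; Y E], [Y → . num ;], [Y → . num num], [Y' → . Y] }  — shift
  I1: { [Y → . ; Y E], [Y → . num ;], [Y → . num num], [Y → ; . Y E] }  — shift
  I2: { [Y' → Y .] }  — accept
  I3: { [Y → num . ;], [Y → num . num] }  — shift
  I4: { [Y → num ; .] }  — reduce
  I5: { [Y → num num .] }  — reduce
  I6: { [E → . ;], [E → . E Y], [Y → ; Y . E] }  — shift
  I7: { [E → ; .] }  — reduce
  I8: { [E → E . Y], [Y → . ; Y E], [Y → . num ;], [Y → . num num], [Y → ; Y E .] }  — shift, reduce
  I9: { [E → E Y .] }  — reduce

No state contains more than one complete item.

Answer: No reduce-reduce conflicts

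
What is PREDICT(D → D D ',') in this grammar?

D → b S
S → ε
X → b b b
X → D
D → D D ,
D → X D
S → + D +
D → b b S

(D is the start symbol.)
{ 'b' }

PREDICT(D → D D ',') = (FIRST(RHS) \ {ε}) ∪ (FOLLOW(D) if ε ∈ FIRST(RHS), i.e. RHS ⇒* ε)
FIRST(D) = { 'b' }
FIRST(D D ',') = { 'b' }
ε ∉ FIRST(D D ','), so FOLLOW(D) is not added.
PREDICT(D → D D ',') = { 'b' }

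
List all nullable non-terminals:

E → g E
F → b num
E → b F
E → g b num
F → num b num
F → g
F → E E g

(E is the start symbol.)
There are no ε-productions, so no non-terminal can derive ε.
No non-terminals are nullable.

Answer: None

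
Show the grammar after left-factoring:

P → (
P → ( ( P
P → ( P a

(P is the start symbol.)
P → ( P'
P' → ε
P' → ( P
P' → P a

Left-factoring transforms A → αβ₁ | αβ₂ into A → αA' and A' → β₁ | β₂
(α is the longest common prefix among the alternatives). Repeat until
no nonterminal has two alternatives with a common prefix.

Round 1: P has alternatives sharing prefix '('. Introduce P': P → ( P'
  Add: P' → ε
  Add: P' → ( P
  Add: P' → P a

No remaining common prefixes — done.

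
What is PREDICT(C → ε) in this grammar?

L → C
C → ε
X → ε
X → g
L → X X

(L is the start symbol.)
PREDICT(C → ε) = (FIRST(RHS) \ {ε}) ∪ (FOLLOW(C) if ε ∈ FIRST(RHS), i.e. RHS ⇒* ε)
The right-hand side is ε (FIRST(ε) = { ε }), so the predict set is FOLLOW(C) = { $ }
PREDICT(C → ε) = { $ }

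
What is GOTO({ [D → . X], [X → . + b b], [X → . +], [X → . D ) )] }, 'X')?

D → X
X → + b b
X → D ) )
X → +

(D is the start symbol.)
GOTO(I, 'X') = CLOSURE({ [A → αX.β] : [A → α.Xβ] ∈ I, X = 'X' })

Items with dot before 'X', with the dot advanced:
  [D → . X] → [D → X .]
Closure adds nothing (no advanced item has the dot before a non-terminal).

GOTO = { [D → X .] }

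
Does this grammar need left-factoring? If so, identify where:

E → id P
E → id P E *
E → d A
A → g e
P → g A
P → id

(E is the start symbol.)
Left-factoring is needed when two productions for the same non-terminal
share a common prefix on the right-hand side.

Productions for E:
  E → id P
  E → id P E *
  E → d A
Productions for P:
  P → g A
  P → id

Found common prefix 'id P' in productions for E

Answer: Yes, E has productions with common prefix 'id P'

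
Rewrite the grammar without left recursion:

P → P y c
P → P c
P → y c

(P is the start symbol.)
P → y c P'
P' → y c P'
P' → c P'
P' → ε

P is directly left-recursive. The standard transformation for
  A → A α₁ | ... | A α_m | β₁ | ... | β_n
is
  A  → β₁ A' | ... | β_n A'
  A' → α₁ A' | ... | α_m A' | ε

P → y c becomes P → y c P'
P → P y c becomes P' → y c P'
P → P c becomes P' → c P'
Add P' → ε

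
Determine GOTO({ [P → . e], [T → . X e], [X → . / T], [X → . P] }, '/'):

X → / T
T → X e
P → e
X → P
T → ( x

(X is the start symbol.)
{ [P → . e], [T → . ( x], [T → . X e], [X → . / T], [X → . P], [X → / . T] }

GOTO(I, '/') = CLOSURE({ [A → αX.β] : [A → α.Xβ] ∈ I, X = '/' })

Items with dot before '/', with the dot advanced:
  [X → . / T] → [X → / . T]
Closure of the advanced items:
  [X → / . T] has the dot before T: add [T → . X e], [T → . ( x]
  [T → . X e] has the dot before X: add [X → . / T], [X → . P]
  [X → . P] has the dot before P: add [P → . e]

GOTO = { [P → . e], [T → . ( x], [T → . X e], [X → . / T], [X → . P], [X → / . T] }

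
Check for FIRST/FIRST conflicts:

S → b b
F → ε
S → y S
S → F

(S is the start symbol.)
No FIRST/FIRST conflicts.

A FIRST/FIRST conflict occurs when two productions N → α and N → β for the same non-terminal have FIRST(α) ∩ FIRST(β) ≠ ∅ (with ε ∈ FIRST of a nullable right-hand side, so two nullable alternatives also conflict).

FIRST sets of the non-terminals at (or reachable through a nullable prefix from) the front of some alternative:
  FIRST(F) = { ε }

Productions for S:
  S → b b: FIRST = { 'b' }
  S → y S: FIRST = { 'y' }
  S → F: FIRST = { ε }
F has only one production, so no FIRST/FIRST conflict is possible there.

All alternatives of each non-terminal have pairwise disjoint FIRST sets.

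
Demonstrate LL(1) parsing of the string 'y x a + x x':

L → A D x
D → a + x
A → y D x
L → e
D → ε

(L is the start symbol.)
LL(1) parsing maintains a stack (initially the start symbol over $) and the input. At each step: if the stack top is a terminal, match it against the current input token; if it is a non-terminal N, replace it with the RHS of M[N, lookahead] (the unique production whose predict set contains the lookahead).

Stack is shown with the top on the left.

Stack        Input          Action
----------------------------------
L $          y x a + x x $  output L → A D x
A D x $      y x a + x x $  output A → y D x
y D x D x $  y x a + x x $  match 'y'
D x D x $    x a + x x $    output D → ε
x D x $      x a + x x $    match 'x'
D x $        a + x x $      output D → a + x
a + x x $    a + x x $      match 'a'
+ x x $      + x x $        match '+'
x x $        x x $          match 'x'
x $          x $            match 'x'
$            $              accept

The string is accepted.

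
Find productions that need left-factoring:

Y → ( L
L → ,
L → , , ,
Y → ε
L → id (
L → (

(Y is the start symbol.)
Left-factoring is needed when two productions for the same non-terminal
share a common prefix on the right-hand side.

Productions for Y:
  Y → ( L
  Y → ε
Productions for L:
  L → ,
  L → , , ,
  L → id (
  L → (

Found common prefix ',' in productions for L

Answer: Yes, L has productions with common prefix ','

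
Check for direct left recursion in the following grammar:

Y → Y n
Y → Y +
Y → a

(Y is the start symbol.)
Y → Y n: LEFT RECURSIVE (starts with Y)
Y → Y +: LEFT RECURSIVE (starts with Y)
Y → a: starts with a

The grammar has direct left recursion on: Y.

Answer: Yes, Y is left-recursive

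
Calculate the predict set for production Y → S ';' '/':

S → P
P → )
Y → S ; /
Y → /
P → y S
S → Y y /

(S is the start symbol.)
{ ')', '/', 'y' }

PREDICT(Y → S ';' '/') = (FIRST(RHS) \ {ε}) ∪ (FOLLOW(Y) if ε ∈ FIRST(RHS), i.e. RHS ⇒* ε)
FIRST(S) = { ')', '/', 'y' }
FIRST(S ';' '/') = { ')', '/', 'y' }
ε ∉ FIRST(S ';' '/'), so FOLLOW(Y) is not added.
PREDICT(Y → S ';' '/') = { ')', '/', 'y' }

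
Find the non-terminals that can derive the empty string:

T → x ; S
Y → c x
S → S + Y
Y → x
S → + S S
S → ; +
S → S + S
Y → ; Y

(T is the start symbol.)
There are no ε-productions, so no non-terminal can derive ε.
No non-terminals are nullable.

Answer: None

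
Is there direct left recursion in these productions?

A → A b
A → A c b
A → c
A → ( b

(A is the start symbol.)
Direct left recursion occurs when N → N α for some non-terminal N (the right-hand side begins with the left-hand side itself).

A → A b: LEFT RECURSIVE (starts with A)
A → A c b: LEFT RECURSIVE (starts with A)
A → c: starts with c
A → ( b: starts with '('

The grammar has direct left recursion on: A.

Answer: Yes, A is left-recursive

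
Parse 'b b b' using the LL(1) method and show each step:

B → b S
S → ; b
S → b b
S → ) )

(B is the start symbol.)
Stack is shown with the top on the left.

Stack  Input    Action
----------------------
B $    b b b $  output B → b S
b S $  b b b $  match 'b'
S $    b b $    output S → b b
b b $  b b $    match 'b'
b $    b $      match 'b'
$      $        accept

The string is accepted.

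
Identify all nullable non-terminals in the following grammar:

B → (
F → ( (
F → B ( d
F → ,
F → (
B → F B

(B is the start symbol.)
None

There are no ε-productions, so no non-terminal can derive ε.
No non-terminals are nullable.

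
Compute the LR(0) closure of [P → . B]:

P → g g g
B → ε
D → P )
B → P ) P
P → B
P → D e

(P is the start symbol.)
To compute CLOSURE, for each item [A → α.Bβ] where B is a non-terminal, add [B → .γ] for all productions B → γ; repeat for the newly added items until nothing changes.

Start with: [P → . B]
  [P → . B] has the dot before B: add [B → .], [B → . P ) P]
  [B → . P ) P] has the dot before P: add [P → . g g g], [P → . D e]
  [P → . D e] has the dot before D: add [D → . P )]
No further items can be added.

CLOSURE = { [B → . P ) P], [B → .], [D → . P )], [P → . B], [P → . D e], [P → . g g g] }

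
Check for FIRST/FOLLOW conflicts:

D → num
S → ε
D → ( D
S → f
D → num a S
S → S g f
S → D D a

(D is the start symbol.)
A FIRST/FOLLOW conflict occurs when a non-terminal N has a nullable alternative N → β (β ⇒* ε) and another alternative N → α with FIRST(α) ∩ FOLLOW(N) ≠ ∅: on such a lookahead the parser cannot decide between expanding α and letting N vanish via β.

Nullable non-terminals: S.
FIRST sets used below: FIRST(S) = { '(', 'f', 'g', 'num', ε }, FIRST(D) = { '(', 'num' }

S: nullable alternative(s) S → ε; FOLLOW(S) = { $, '(', 'a', 'g', 'num' }
  S → ε: FIRST \ {ε} = { } — this is the only nullable alternative, skip
  S → f: FIRST \ {ε} = { 'f' } — disjoint from FOLLOW(S)
  S → S g f: FIRST \ {ε} = { '(', 'f', 'g', 'num' } — overlaps FOLLOW(S) on { '(', 'g', 'num' }: CONFLICT
  S → D D a: FIRST \ {ε} = { '(', 'num' } — overlaps FOLLOW(S) on { '(', 'num' }: CONFLICT

D has no nullable alternative, so no FIRST/FOLLOW check is needed there.

So the grammar has 2 FIRST/FOLLOW conflicts (marked CONFLICT above).

Answer: Yes. S → S g f with FOLLOW(S) on { '(', 'g', 'num' }; S → D D a with FOLLOW(S) on { '(', 'num' }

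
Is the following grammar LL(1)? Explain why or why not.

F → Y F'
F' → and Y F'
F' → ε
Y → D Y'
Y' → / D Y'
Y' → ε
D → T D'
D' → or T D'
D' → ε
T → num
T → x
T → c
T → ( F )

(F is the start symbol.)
A grammar is LL(1) if for each non-terminal N with multiple productions, the predict sets of those productions are pairwise disjoint, where PREDICT(N → α) = (FIRST(α) \ {ε}) ∪ (FOLLOW(N) if α ⇒* ε).

Relevant sets:
  FOLLOW(F') = { $, ')' }
  FOLLOW(Y') = { $, ')', 'and' }
  FOLLOW(D') = { $, ')', '/', 'and' }

For F':
  PREDICT(F' → and Y F') = { 'and' }
  PREDICT(F' → ε) = { $, ')' }
For Y':
  PREDICT(Y' → '/' D Y') = { '/' }
  PREDICT(Y' → ε) = { $, ')', 'and' }
For D':
  PREDICT(D' → or T D') = { 'or' }
  PREDICT(D' → ε) = { $, ')', '/', 'and' }
For T:
  PREDICT(T → num) = { 'num' }
  PREDICT(T → x) = { 'x' }
  PREDICT(T → c) = { 'c' }
  PREDICT(T → '(' F ')') = { '(' }
F, Y, D have a single production, so nothing to check there.

All predict sets are disjoint. The grammar IS LL(1).

Answer: Yes, the grammar is LL(1).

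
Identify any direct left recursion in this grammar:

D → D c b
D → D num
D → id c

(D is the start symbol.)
D → D c b: LEFT RECURSIVE (starts with D)
D → D num: LEFT RECURSIVE (starts with D)
D → id c: starts with id

The grammar has direct left recursion on: D.

Answer: Yes, D is left-recursive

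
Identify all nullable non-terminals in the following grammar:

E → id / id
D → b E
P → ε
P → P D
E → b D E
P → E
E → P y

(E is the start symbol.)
ε-productions: P → ε
So P is immediately nullable.
No further non-terminal can be added: every production for the remaining non-terminals contains a terminal or a non-nullable non-terminal.
Nullable = { 'P' }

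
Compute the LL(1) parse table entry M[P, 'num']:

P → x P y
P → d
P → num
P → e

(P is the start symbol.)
To find M[P, 'num'], we find productions for P where 'num' is in the predict set (PREDICT(N → α) = (FIRST(α) \ {ε}) ∪ (FOLLOW(N) if α ⇒* ε)).

P → x P y: PREDICT = { 'x' }
P → d: PREDICT = { 'd' }
P → num: PREDICT = { 'num' }
  'num' is in predict set, so this production goes in M[P, 'num']
P → e: PREDICT = { 'e' }

M[P, 'num'] = P → num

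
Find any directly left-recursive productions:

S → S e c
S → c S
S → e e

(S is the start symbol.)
S → S e c: LEFT RECURSIVE (starts with S)
S → c S: starts with c
S → e e: starts with e

The grammar has direct left recursion on: S.

Answer: Yes, S is left-recursive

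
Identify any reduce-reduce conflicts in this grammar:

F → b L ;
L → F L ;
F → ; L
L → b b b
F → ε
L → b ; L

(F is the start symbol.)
Yes — I9: [F → .] vs [L → b b b .]; I10: [F → ; L .] vs [L → b ; L .]

Augment with F' → F and build the canonical LR(0) collection (I0 = CLOSURE({[F' → . F]}), then GOTO on every symbol after a dot until no new states appear). It has 15 states:
  I0: { [F → . ; L], [F → . b L ;], [F → .], [F' → . F] }  — shift, reduce
  I1: { [F → . ; L], [F → . b L ;], [F → .], [F → ; . L], [L → . F L ;], [L → . b ; L], [L → . b b b] }  — shift, reduce
  I2: { [F' → F .] }  — accept
  I3: { [F → . ; L], [F → . b L ;], [F → .], [F → b . L ;], [L → . F L ;], [L → . b ; L], [L → . b b b] }  — shift, reduce
  I4: { [F → . ; L], [F → . b L ;], [F → .], [L → . F L ;], [L → . b ; L], [L → . b b b], [L → F . L ;] }  — shift, reduce
  I5: { [F → b L . ;] }  — shift
  I6: { [F → . ; L], [F → . b L ;], [F → .], [F → b . L ;], [L → . F L ;], [L → . b ; L], [L → . b b b], [L → b . ; L], [L → b . b b] }  — shift, reduce
  I7: { [F → . ; L], [F → . b L ;], [F → .], [F → ; . L], [L → . F L ;], [L → . b ; L], [L → . b b b], [L → b ; . L] }  — shift, reduce
  I8: { [F → . ; L], [F → . b L ;], [F → .], [F → b . L ;], [L → . F L ;], [L → . b ; L], [L → . b b b], [L → b . ; L], [L → b . b b], [L → b b . b] }  — shift, reduce
  I9: { [F → . ; L], [F → . b L ;], [F → .], [F → b . L ;], [L → . F L ;], [L → . b ; L], [L → . b b b], [L → b . ; L], [L → b . b b], [L → b b . b], [L → b b b .] }  — shift, 2 reduces
  I10: { [F → ; L .], [L → b ; L .] }  — 2 reduces
  I11: { [F → b L ; .] }  — reduce
  I12: { [L → F L . ;] }  — shift
  I13: { [L → F L ; .] }  — reduce
  I14: { [F → ; L .] }  — reduce

I9 contains complete items [F → .], [L → b b b .] — reduce-reduce conflict.
I10 contains complete items [F → ; L .], [L → b ; L .] — reduce-reduce conflict.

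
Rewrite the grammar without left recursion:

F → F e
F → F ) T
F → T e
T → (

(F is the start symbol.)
F → T e F'
F' → e F'
F' → ) T F'
F' → ε
T → (

F is directly left-recursive. The standard transformation for
  A → A α₁ | ... | A α_m | β₁ | ... | β_n
is
  A  → β₁ A' | ... | β_n A'
  A' → α₁ A' | ... | α_m A' | ε

F → T e becomes F → T e F'
F → F e becomes F' → e F'
F → F ) T becomes F' → ) T F'
Add F' → ε

Productions for other non-terminals are unchanged:
  T → (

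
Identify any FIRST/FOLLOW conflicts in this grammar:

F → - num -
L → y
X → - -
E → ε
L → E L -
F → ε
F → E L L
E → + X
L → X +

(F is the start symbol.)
Yes. E → '+' X with FOLLOW(E) on { '+' }

A FIRST/FOLLOW conflict occurs when a non-terminal N has a nullable alternative N → β (β ⇒* ε) and another alternative N → α with FIRST(α) ∩ FOLLOW(N) ≠ ∅: on such a lookahead the parser cannot decide between expanding α and letting N vanish via β.

Nullable non-terminals: E, F.
FIRST sets used below: FIRST(E) = { '+', ε }, FIRST(L) = { '+', '-', 'y' }

E: nullable alternative(s) E → ε; FOLLOW(E) = { '+', '-', 'y' }
  E → ε: FIRST \ {ε} = { } — this is the only nullable alternative, skip
  E → + X: FIRST \ {ε} = { '+' } — overlaps FOLLOW(E) on { '+' }: CONFLICT

F: nullable alternative(s) F → ε; FOLLOW(F) = { $ }
  F → - num -: FIRST \ {ε} = { '-' } — disjoint from FOLLOW(F)
  F → ε: FIRST \ {ε} = { } — this is the only nullable alternative, skip
  F → E L L: FIRST \ {ε} = { '+', '-', 'y' } — disjoint from FOLLOW(F)

L, X have no nullable alternative, so no FIRST/FOLLOW check is needed there.

So the grammar has 1 FIRST/FOLLOW conflict (marked CONFLICT above).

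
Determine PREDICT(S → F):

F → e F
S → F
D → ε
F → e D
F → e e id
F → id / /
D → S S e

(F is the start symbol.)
PREDICT(S → F) = (FIRST(RHS) \ {ε}) ∪ (FOLLOW(S) if ε ∈ FIRST(RHS), i.e. RHS ⇒* ε)
FIRST(F) = { 'e', 'id' }
FIRST(F) = { 'e', 'id' }
ε ∉ FIRST(F), so FOLLOW(S) is not added.
PREDICT(S → F) = { 'e', 'id' }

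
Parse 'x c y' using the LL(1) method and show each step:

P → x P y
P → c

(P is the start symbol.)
LL(1) parsing maintains a stack (initially the start symbol over $) and the input. At each step: if the stack top is a terminal, match it against the current input token; if it is a non-terminal N, replace it with the RHS of M[N, lookahead] (the unique production whose predict set contains the lookahead).

Stack is shown with the top on the left.

Stack    Input    Action
------------------------
P $      x c y $  output P → x P y
x P y $  x c y $  match 'x'
P y $    c y $    output P → c
c y $    c y $    match 'c'
y $      y $      match 'y'
$        $        accept

The string is accepted.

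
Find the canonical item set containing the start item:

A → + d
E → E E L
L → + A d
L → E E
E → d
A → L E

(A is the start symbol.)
First, augment the grammar with A' → A
I₀ = CLOSURE({ [A' → . A] }):
  [A' → . A] has the dot before A: add [A → . + d], [A → . L E]
  [A → . L E] has the dot before L: add [L → . + A d], [L → . E E]
  [L → . E E] has the dot before E: add [E → . E E L], [E → . d]
No further items can be added.

I₀ = { [A → . + d], [A → . L E], [A' → . A], [E → . E E L], [E → . d], [L → . + A d], [L → . E E] }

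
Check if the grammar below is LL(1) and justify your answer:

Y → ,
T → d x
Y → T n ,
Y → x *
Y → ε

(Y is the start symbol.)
A grammar is LL(1) if for each non-terminal N with multiple productions, the predict sets of those productions are pairwise disjoint, where PREDICT(N → α) = (FIRST(α) \ {ε}) ∪ (FOLLOW(N) if α ⇒* ε).

Relevant sets:
  FIRST(T) = { 'd' }
  FOLLOW(Y) = { $ }

For Y:
  PREDICT(Y → ',') = { ',' }
  PREDICT(Y → T n ',') = { 'd' }
  PREDICT(Y → x '*') = { 'x' }
  PREDICT(Y → ε) = { $ }
T has a single production, so nothing to check there.

All predict sets are disjoint. The grammar IS LL(1).

Answer: Yes, the grammar is LL(1).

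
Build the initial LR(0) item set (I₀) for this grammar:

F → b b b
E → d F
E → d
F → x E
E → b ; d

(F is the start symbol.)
{ [F → . b b b], [F → . x E], [F' → . F] }

First, augment the grammar with F' → F
I₀ = CLOSURE({ [F' → . F] }):
  [F' → . F] has the dot before F: add [F → . b b b], [F → . x E]
No further items can be added.

I₀ = { [F → . b b b], [F → . x E], [F' → . F] }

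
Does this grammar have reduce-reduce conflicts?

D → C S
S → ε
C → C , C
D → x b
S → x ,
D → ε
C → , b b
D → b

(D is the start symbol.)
A reduce-reduce conflict occurs when an LR(0) state has two complete items [A → α .] and [B → β .] — both call for a reduction, and with no lookahead the parser cannot choose between them.

Augment with D' → D and build the canonical LR(0) collection (I0 = CLOSURE({[D' → . D]}), then GOTO on every symbol after a dot until no new states appear). It has 14 states:
  I0: { [C → . , b b], [C → . C , C], [D → . C S], [D → . b], [D → . x b], [D → .], [D' → . D] }  — shift, reduce
  I1: { [C → , . b b] }  — shift
  I2: { [C → C . , C], [D → C . S], [S → . x ,], [S → .] }  — shift, reduce
  I3: { [D' → D .] }  — accept
  I4: { [D → b .] }  — reduce
  I5: { [D → x . b] }  — shift
  I6: { [D → x b .] }  — reduce
  I7: { [C → . , b b], [C → . C , C], [C → C , . C] }  — shift
  I8: { [D → C S .] }  — reduce
  I9: { [S → x . ,] }  — shift
  I10: { [S → x , .] }  — reduce
  I11: { [C → C , C .], [C → C . , C] }  — shift, reduce
  I12: { [C → , b . b] }  — shift
  I13: { [C → , b b .] }  — reduce

No state contains more than one complete item.

Answer: No reduce-reduce conflicts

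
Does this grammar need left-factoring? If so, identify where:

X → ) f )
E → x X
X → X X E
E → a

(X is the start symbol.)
Left-factoring is needed when two productions for the same non-terminal
share a common prefix on the right-hand side.

Productions for X:
  X → ) f )
  X → X X E
Productions for E:
  E → x X
  E → a

No common prefixes found.

Answer: No, left-factoring is not needed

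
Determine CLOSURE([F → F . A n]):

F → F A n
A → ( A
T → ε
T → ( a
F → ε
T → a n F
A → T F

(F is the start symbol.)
To compute CLOSURE, for each item [A → α.Bβ] where B is a non-terminal, add [B → .γ] for all productions B → γ; repeat for the newly added items until nothing changes.

Start with: [F → F . A n]
  [F → F . A n] has the dot before A: add [A → . ( A], [A → . T F]
  [A → . T F] has the dot before T: add [T → .], [T → . ( a], [T → . a n F]
No further items can be added.

CLOSURE = { [A → . ( A], [A → . T F], [F → F . A n], [T → . ( a], [T → . a n F], [T → .] }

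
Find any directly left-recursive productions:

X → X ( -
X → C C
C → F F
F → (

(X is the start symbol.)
Direct left recursion occurs when N → N α for some non-terminal N (the right-hand side begins with the left-hand side itself).

X → X ( -: LEFT RECURSIVE (starts with X)
X → C C: starts with C
C → F F: starts with F
F → (: starts with '('

The grammar has direct left recursion on: X.

Answer: Yes, X is left-recursive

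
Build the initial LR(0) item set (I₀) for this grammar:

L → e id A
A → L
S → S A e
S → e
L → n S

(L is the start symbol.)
First, augment the grammar with L' → L
I₀ = CLOSURE({ [L' → . L] }):
  [L' → . L] has the dot before L: add [L → . e id A], [L → . n S]
No further items can be added.

I₀ = { [L → . e id A], [L → . n S], [L' → . L] }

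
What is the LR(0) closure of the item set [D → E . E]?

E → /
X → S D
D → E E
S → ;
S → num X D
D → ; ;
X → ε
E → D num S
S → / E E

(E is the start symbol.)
{ [D → . ; ;], [D → . E E], [D → E . E], [E → . /], [E → . D num S] }

To compute CLOSURE, for each item [A → α.Bβ] where B is a non-terminal, add [B → .γ] for all productions B → γ; repeat for the newly added items until nothing changes.

Start with: [D → E . E]
  [D → E . E] has the dot before E: add [E → . /], [E → . D num S]
  [E → . D num S] has the dot before D: add [D → . E E], [D → . ; ;]
No further items can be added.

CLOSURE = { [D → . ; ;], [D → . E E], [D → E . E], [E → . /], [E → . D num S] }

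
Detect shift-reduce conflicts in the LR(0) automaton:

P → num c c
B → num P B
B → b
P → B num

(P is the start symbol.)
A shift-reduce conflict occurs when an LR(0) state has both:
  - a complete (reduce) item [A → α .] (dot at the end), and
  - a shift item [B → β . c γ] (dot before a terminal).

Augment with P' → P and build the canonical LR(0) collection (I0 = CLOSURE({[P' → . P]}), then GOTO on every symbol after a dot until no new states appear). It has 11 states:
  I0: { [B → . b], [B → . num P B], [P → . B num], [P → . num c c], [P' → . P] }  — shift
  I1: { [P → B . num] }  — shift
  I2: { [P' → P .] }  — accept
  I3: { [B → b .] }  — reduce
  I4: { [B → . b], [B → . num P B], [B → num . P B], [P → . B num], [P → . num c c], [P → num . c c] }  — shift
  I5: { [B → . b], [B → . num P B], [B → num P . B] }  — shift
  I6: { [P → num c . c] }  — shift
  I7: { [P → num c c .] }  — reduce
  I8: { [B → num P B .] }  — reduce
  I9: { [B → . b], [B → . num P B], [B → num . P B], [P → . B num], [P → . num c c] }  — shift
  I10: { [P → B num .] }  — reduce

No state contains both a complete item and a shift item.

Answer: No shift-reduce conflicts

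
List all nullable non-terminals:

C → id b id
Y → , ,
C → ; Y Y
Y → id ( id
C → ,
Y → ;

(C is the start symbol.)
None

A non-terminal is nullable if it can derive ε (the empty string): either it has an ε-production, or it has a production whose right-hand side consists entirely of nullable non-terminals.

There are no ε-productions, so no non-terminal can derive ε.
No non-terminals are nullable.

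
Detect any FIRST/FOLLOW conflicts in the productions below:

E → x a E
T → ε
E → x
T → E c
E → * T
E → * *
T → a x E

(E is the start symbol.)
Nullable non-terminals: T.
FIRST sets used below: FIRST(E) = { '*', 'x' }

T: nullable alternative(s) T → ε; FOLLOW(T) = { $, 'c' }
  T → ε: FIRST \ {ε} = { } — this is the only nullable alternative, skip
  T → E c: FIRST \ {ε} = { '*', 'x' } — disjoint from FOLLOW(T)
  T → a x E: FIRST \ {ε} = { 'a' } — disjoint from FOLLOW(T)

E has no nullable alternative, so no FIRST/FOLLOW check is needed there.

No FIRST/FOLLOW conflicts found.

Answer: No FIRST/FOLLOW conflicts.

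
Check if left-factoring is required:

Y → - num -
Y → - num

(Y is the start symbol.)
Yes, Y has productions with common prefix '- num'

Left-factoring is needed when two productions for the same non-terminal
share a common prefix on the right-hand side.

Productions for Y:
  Y → - num -
  Y → - num

Found common prefix '- num' in productions for Y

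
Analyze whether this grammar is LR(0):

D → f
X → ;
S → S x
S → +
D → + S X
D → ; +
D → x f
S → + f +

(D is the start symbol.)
No. Shift-reduce conflict between [S → + .] and [S → + . f +]

A grammar is LR(0) if no state in the canonical LR(0) collection has:
  - both a shift item (dot before a terminal) and a complete item (shift-reduce conflict), or
  - two or more complete items (reduce-reduce conflict; the accept item [D' → D .] counts as a complete item here).

Augment with D' → D and build the canonical LR(0) collection (I0 = CLOSURE({[D' → . D]}), then GOTO on every symbol after a dot until no new states appear). It has 15 states:
  I0: { [D → . + S X], [D → . ; +], [D → . f], [D → . x f], [D' → . D] }  — shift
  I1: { [D → + . S X], [S → . + f +], [S → . +], [S → . S x] }  — shift
  I2: { [D → ; . +] }  — shift
  I3: { [D' → D .] }  — accept
  I4: { [D → f .] }  — reduce
  I5: { [D → x . f] }  — shift
  I6: { [D → x f .] }  — reduce
  I7: { [D → ; + .] }  — reduce
  I8: { [S → + . f +], [S → + .] }  — shift, reduce
  I9: { [D → + S . X], [S → S . x], [X → . ;] }  — shift
  I10: { [X → ; .] }  — reduce
  I11: { [D → + S X .] }  — reduce
  I12: { [S → S x .] }  — reduce
  I13: { [S → + f . +] }  — shift
  I14: { [S → + f + .] }  — reduce

Conflict in state I8:
  Shift-reduce conflict between [S → + .] and [S → + . f +]
So the grammar is NOT LR(0).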